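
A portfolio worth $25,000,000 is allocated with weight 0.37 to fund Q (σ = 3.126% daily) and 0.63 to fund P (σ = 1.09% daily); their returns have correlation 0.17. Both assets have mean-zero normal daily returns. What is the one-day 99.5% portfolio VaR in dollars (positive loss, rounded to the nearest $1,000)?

$929,000

σ_p² = 0.37²·3.126² + 0.63²·1.09² + 2·0.17·0.37·0.63·3.126·1.09 = 2.0794 (%²).
σ_p = √2.0794 = 1.442%.
At 99.5%, z = 2.576.
VaR = 2.576 × 1.442% = 3.715%; on $25,000,000 that is $928,750.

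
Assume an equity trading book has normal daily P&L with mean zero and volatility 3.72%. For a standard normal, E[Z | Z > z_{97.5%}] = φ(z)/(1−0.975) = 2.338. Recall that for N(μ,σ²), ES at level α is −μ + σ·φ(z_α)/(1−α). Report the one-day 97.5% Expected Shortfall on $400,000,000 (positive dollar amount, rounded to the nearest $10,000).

$34,790,000

ES = 3.72% × 2.338 = 8.697%.
On $400,000,000: 0.08697 × $400,000,000 = $34,788,000.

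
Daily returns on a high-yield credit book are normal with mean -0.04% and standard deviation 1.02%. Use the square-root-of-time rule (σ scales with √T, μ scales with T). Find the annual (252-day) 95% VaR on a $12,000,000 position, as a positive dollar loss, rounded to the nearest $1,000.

At 95%, z = 1.645.
σ_{252d} = 1.02% × √252 = 16.192%; μ_{252d} = 252 × -0.04% = -10.080%.
VaR = −(-10.080%) + 1.645 × 16.192% = 36.716%.
On $12,000,000: 0.36716 × $12,000,000 = $4,405,920.

$4,406,000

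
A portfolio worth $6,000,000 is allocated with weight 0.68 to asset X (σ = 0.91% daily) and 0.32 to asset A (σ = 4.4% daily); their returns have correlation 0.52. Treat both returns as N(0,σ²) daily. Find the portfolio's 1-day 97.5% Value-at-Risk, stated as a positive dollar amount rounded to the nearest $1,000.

$213,000

σ_p² = 0.68²·0.91² + 0.32²·4.4² + 2·0.52·0.68·0.32·0.91·4.4 = 3.2715 (%²).
σ_p = √3.2715 = 1.809%.
At 97.5%, z = 1.960.
VaR = 1.960 × 1.809% = 3.546%; on $6,000,000 that is $212,760.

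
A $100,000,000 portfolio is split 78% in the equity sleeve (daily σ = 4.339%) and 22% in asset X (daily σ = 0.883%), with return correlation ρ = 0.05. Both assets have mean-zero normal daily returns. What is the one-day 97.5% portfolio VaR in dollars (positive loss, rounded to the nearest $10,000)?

σ_p² = 0.78²·4.339² + 0.22²·0.883² + 2·0.05·0.78·0.22·4.339·0.883 = 11.5578 (%²).
σ_p = √11.5578 = 3.400%.
At 97.5%, z = 1.960.
VaR = 1.960 × 3.400% = 6.664%; on $100,000,000 that is $6,664,000.

$6,660,000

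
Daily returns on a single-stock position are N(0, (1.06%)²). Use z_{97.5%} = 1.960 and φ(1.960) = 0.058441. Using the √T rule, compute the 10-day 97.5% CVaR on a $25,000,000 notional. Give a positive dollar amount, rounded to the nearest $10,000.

$1,960,000

σ_{10d} = 1.06% × √10 = 3.352%.
ES multiplier = φ(z)/(1−α) = 0.058441/0.025 = 2.338.
ES = 3.352% × 2.338 = 7.837%; on $25,000,000: $1,959,250.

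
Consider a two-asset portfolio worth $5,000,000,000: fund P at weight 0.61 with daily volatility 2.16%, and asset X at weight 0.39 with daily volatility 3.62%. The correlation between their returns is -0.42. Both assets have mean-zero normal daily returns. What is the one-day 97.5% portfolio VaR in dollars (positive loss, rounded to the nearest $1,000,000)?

$144,000,000

σ_p² = 0.61²·2.16² + 0.39²·3.62² + 2·-0.42·0.61·0.39·2.16·3.62 = 2.1667 (%²).
σ_p = √2.1667 = 1.472%.
At 97.5%, z = 1.960.
VaR = 1.960 × 1.472% = 2.885%; on $5,000,000,000 that is $144,250,000.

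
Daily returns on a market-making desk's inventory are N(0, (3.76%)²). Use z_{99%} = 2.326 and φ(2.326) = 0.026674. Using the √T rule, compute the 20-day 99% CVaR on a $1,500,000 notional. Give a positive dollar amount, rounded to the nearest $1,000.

σ_{20d} = 3.76% × √20 = 16.815%.
ES multiplier = φ(z)/(1−α) = 0.026674/0.01 = 2.667.
ES = 16.815% × 2.667 = 44.846%; on $1,500,000: $672,690.

$673,000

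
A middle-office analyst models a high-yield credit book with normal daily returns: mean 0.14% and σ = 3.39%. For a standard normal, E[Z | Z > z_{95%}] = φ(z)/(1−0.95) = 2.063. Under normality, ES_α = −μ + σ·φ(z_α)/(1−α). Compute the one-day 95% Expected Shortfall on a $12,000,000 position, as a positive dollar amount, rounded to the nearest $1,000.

$822,000

ES = −(0.14%) + 3.39% × 2.063 = 6.854%.
On $12,000,000: 0.06854 × $12,000,000 = $822,480.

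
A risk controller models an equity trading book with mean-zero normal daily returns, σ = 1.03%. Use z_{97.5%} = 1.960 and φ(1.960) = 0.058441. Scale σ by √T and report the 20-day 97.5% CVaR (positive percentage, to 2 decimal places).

σ_{20d} = 1.03% × √20 = 4.606%.
ES multiplier = φ(z)/(1−α) = 0.058441/0.025 = 2.338.
ES = 4.606% × 2.338 = 10.769%.

10.77%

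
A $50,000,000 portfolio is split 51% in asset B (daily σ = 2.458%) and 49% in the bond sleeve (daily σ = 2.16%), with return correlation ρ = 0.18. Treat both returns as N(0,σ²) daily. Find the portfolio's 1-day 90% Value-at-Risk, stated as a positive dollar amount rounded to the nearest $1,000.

$1,141,000

σ_p² = 0.51²·2.458² + 0.49²·2.16² + 2·0.18·0.51·0.49·2.458·2.16 = 3.1693 (%²).
σ_p = √3.1693 = 1.780%.
At 90%, z = 1.282.
VaR = 1.282 × 1.780% = 2.282%; on $50,000,000 that is $1,141,000.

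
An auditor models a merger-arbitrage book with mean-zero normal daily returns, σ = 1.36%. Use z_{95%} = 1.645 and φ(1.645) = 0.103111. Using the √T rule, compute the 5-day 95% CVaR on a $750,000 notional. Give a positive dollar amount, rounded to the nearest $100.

σ_{5d} = 1.36% × √5 = 3.041%.
ES multiplier = φ(z)/(1−α) = 0.103111/0.05 = 2.062.
ES = 3.041% × 2.062 = 6.271%; on $750,000: $47,032.

$47,000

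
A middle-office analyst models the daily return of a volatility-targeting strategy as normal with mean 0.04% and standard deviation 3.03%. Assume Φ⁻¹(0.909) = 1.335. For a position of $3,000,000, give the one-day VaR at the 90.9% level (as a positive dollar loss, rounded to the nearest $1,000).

VaR = −μ + z·σ = −(0.04%) + 1.335 × 3.03% = 4.005%.
On $3,000,000: 0.04005 × $3,000,000 = $120,150.

$120,000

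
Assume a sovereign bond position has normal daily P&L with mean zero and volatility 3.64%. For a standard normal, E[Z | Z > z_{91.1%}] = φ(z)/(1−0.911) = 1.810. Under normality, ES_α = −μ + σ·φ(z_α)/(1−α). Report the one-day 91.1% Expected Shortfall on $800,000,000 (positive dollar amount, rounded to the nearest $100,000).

$52,700,000

ES = 3.64% × 1.810 = 6.588%.
On $800,000,000: 0.06588 × $800,000,000 = $52,704,000.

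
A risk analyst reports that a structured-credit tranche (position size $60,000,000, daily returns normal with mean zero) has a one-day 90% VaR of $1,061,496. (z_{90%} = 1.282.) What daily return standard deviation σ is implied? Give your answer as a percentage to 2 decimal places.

VaR as a fraction: $1,061,496 / $60,000,000 = 1.769%.
σ = VaR / z = 1.769% / 1.282 = 1.380%.

1.38%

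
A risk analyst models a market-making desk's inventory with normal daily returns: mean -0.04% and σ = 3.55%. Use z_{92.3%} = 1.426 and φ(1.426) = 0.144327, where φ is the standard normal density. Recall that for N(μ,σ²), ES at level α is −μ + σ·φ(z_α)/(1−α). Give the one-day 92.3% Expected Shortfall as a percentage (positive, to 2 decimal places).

Tail multiplier: φ(z)/(1−α) = 0.144327 / 0.077 = 1.874.
ES = −(-0.04%) + 3.55% × 1.874 = 6.693%.

6.69%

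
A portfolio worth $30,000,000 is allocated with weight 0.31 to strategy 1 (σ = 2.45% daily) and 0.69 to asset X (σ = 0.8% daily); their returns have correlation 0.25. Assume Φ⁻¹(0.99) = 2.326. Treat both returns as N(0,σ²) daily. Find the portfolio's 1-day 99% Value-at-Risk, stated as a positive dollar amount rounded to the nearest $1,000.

σ_p² = 0.31²·2.45² + 0.69²·0.8² + 2·0.25·0.31·0.69·2.45·0.8 = 1.0912 (%²).
σ_p = √1.0912 = 1.045%.
VaR = 2.326 × 1.045% = 2.431%; on $30,000,000 that is $729,300.

$729,000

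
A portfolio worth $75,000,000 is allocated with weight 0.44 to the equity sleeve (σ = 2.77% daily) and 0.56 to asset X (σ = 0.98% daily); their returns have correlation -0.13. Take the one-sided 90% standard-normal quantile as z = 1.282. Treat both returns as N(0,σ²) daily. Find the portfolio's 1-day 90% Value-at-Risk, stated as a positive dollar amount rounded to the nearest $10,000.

σ_p² = 0.44²·2.77² + 0.56²·0.98² + 2·-0.13·0.44·0.56·2.77·0.98 = 1.6127 (%²).
σ_p = √1.6127 = 1.270%.
VaR = 1.282 × 1.270% = 1.628%; on $75,000,000 that is $1,221,000.

$1,220,000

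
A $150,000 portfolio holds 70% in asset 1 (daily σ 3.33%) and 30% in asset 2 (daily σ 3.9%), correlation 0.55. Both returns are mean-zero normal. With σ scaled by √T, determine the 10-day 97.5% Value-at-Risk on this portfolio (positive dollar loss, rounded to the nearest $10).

$29,110

σ_p = √(0.7²·3.33² + 0.3²·3.9² + 2·0.55·0.7·0.3·3.33·3.9) = 3.131%.
σ_{10d} = 3.131% × √10 = 9.901%.
z(97.5%) = 1.960.
VaR = 1.960 × 9.901% = 19.406%; on $150,000 that is $29,109.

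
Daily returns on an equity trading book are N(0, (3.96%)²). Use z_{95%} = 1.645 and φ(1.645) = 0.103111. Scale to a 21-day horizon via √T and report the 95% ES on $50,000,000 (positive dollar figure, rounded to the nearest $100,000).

$18,700,000

σ_{21d} = 3.96% × √21 = 18.147%.
ES multiplier = φ(z)/(1−α) = 0.103111/0.05 = 2.062.
ES = 18.147% × 2.062 = 37.419%; on $50,000,000: $18,709,500.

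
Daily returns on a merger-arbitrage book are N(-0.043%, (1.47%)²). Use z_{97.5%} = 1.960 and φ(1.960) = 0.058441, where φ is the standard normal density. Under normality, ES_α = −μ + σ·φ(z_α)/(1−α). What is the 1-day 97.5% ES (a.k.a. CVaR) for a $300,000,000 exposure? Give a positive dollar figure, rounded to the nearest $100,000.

$10,400,000

Tail multiplier: φ(z)/(1−α) = 0.058441 / 0.025 = 2.338.
ES = −(-0.043%) + 1.47% × 2.338 = 3.480%.
On $300,000,000: 0.03480 × $300,000,000 = $10,440,000.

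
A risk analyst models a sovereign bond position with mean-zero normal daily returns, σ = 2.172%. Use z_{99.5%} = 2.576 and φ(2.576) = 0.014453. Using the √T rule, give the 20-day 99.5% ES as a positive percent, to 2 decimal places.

σ_{20d} = 2.172% × √20 = 9.713%.
ES multiplier = φ(z)/(1−α) = 0.014453/0.005 = 2.891.
ES = 9.713% × 2.891 = 28.080%.

28.08%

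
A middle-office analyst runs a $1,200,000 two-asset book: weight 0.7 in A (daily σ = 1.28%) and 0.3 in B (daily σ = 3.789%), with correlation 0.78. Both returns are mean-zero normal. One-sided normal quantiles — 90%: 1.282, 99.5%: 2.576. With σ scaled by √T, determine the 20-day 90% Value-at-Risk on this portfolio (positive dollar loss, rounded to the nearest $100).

σ_p = √(0.7²·1.28² + 0.3²·3.789² + 2·0.78·0.7·0.3·1.28·3.789) = 1.919%.
σ_{20d} = 1.919% × √20 = 8.582%.
VaR = 1.282 × 8.582% = 11.002%; on $1,200,000 that is $132,024.

$132,000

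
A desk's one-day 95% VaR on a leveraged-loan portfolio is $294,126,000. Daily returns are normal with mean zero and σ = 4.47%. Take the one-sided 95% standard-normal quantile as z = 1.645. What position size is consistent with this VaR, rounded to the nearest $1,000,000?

$4,000,000,000

VaR as a fraction of value: z·σ = 1.645 × 4.47% = 7.35315%.
Position = $294,126,000 / 0.0735315 = $4,000,000,000.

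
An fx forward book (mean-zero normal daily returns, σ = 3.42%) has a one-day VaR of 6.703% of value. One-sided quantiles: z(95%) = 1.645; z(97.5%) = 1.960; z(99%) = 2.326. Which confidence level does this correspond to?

97.5%

Implied z = VaR/σ = 6.703 / 3.42 = 1.960.
This matches z(97.5%) = 1.960.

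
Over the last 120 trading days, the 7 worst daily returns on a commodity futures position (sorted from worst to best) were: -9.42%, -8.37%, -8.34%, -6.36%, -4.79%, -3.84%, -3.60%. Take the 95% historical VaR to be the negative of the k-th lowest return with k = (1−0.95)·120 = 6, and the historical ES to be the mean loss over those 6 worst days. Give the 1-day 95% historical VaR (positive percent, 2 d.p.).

3.84%

k = 6; the 6th lowest return is -3.84%, so VaR = 3.84%.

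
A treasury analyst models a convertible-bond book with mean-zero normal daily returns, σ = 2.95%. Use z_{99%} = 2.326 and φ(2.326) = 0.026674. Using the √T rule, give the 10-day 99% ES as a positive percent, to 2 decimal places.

24.88%

σ_{10d} = 2.95% × √10 = 9.329%.
ES multiplier = φ(z)/(1−α) = 0.026674/0.01 = 2.667.
ES = 9.329% × 2.667 = 24.880%.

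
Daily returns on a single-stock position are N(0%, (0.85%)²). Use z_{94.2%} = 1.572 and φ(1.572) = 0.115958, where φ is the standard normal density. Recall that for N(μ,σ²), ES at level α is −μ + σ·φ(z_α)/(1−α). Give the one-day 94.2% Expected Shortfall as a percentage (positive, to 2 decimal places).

1.70%

Tail multiplier: φ(z)/(1−α) = 0.115958 / 0.058 = 1.999.
ES = 0.85% × 1.999 = 1.699%.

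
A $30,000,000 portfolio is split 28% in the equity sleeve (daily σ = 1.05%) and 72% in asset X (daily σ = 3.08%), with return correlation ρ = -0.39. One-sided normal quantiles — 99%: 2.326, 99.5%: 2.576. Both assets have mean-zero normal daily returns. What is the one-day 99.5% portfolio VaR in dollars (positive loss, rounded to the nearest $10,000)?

$1,640,000

σ_p² = 0.28²·1.05² + 0.72²·3.08² + 2·-0.39·0.28·0.72·1.05·3.08 = 4.4956 (%²).
σ_p = √4.4956 = 2.120%.
VaR = 2.576 × 2.120% = 5.461%; on $30,000,000 that is $1,638,300.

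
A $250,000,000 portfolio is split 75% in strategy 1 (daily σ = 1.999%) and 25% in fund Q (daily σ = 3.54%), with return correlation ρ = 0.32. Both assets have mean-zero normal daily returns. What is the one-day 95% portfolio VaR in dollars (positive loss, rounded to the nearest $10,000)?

σ_p² = 0.75²·1.999² + 0.25²·3.54² + 2·0.32·0.75·0.25·1.999·3.54 = 3.8802 (%²).
σ_p = √3.8802 = 1.970%.
At 95%, z = 1.645.
VaR = 1.645 × 1.970% = 3.241%; on $250,000,000 that is $8,102,500.

$8,100,000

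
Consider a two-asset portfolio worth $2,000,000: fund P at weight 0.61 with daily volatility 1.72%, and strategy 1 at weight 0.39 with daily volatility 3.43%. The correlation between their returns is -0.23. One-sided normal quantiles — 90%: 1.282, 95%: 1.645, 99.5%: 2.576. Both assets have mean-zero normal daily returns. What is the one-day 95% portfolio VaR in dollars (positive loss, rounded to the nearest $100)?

σ_p² = 0.61²·1.72² + 0.39²·3.43² + 2·-0.23·0.61·0.39·1.72·3.43 = 2.2446 (%²).
σ_p = √2.2446 = 1.498%.
VaR = 1.645 × 1.498% = 2.464%; on $2,000,000 that is $49,280.

$49,300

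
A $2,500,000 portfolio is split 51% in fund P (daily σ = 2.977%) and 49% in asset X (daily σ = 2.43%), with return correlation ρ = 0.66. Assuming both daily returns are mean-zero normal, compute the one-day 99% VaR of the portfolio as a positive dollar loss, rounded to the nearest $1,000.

σ_p² = 0.51²·2.977² + 0.49²·2.43² + 2·0.66·0.51·0.49·2.977·2.43 = 6.1092 (%²).
σ_p = √6.1092 = 2.472%.
At 99%, z = 2.326.
VaR = 2.326 × 2.472% = 5.750%; on $2,500,000 that is $143,750.

$144,000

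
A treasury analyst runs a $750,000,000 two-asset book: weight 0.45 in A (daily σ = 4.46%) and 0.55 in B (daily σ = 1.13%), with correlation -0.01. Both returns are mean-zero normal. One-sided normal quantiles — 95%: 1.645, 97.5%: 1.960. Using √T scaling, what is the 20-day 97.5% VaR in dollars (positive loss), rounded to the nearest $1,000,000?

$138,000,000

σ_p = √(0.45²·4.46² + 0.55²·1.13² + 2·-0.01·0.45·0.55·4.46·1.13) = 2.095%.
σ_{20d} = 2.095% × √20 = 9.369%.
VaR = 1.960 × 9.369% = 18.363%; on $750,000,000 that is $137,722,500.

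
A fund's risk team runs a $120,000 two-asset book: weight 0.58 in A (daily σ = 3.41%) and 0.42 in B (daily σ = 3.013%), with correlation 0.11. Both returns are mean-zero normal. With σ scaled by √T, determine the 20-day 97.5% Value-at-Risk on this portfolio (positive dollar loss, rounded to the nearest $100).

$25,900

σ_p = √(0.58²·3.41² + 0.42²·3.013² + 2·0.11·0.58·0.42·3.41·3.013) = 2.462%.
σ_{20d} = 2.462% × √20 = 11.010%.
z(97.5%) = 1.960.
VaR = 1.960 × 11.010% = 21.580%; on $120,000 that is $25,896.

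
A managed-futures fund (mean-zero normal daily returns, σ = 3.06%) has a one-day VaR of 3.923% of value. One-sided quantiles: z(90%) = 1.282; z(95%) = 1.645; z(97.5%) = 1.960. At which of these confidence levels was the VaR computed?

90%

Implied z = VaR/σ = 3.923 / 3.06 = 1.282.
This matches z(90%) = 1.282.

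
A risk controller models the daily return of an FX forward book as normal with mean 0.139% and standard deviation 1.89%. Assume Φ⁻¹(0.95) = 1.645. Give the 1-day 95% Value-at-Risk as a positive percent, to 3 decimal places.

2.970%

VaR = −μ + z·σ = −(0.139%) + 1.645 × 1.89% = 2.970%.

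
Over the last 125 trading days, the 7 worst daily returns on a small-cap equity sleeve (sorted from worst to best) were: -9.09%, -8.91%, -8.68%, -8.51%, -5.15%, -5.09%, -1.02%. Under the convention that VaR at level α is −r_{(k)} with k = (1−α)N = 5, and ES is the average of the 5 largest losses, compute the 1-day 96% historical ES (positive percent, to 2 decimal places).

The 5 worst returns sum to -40.34%.
ES = −(-40.34%) / 5 = 8.068% ≈ 8.07%.

8.07%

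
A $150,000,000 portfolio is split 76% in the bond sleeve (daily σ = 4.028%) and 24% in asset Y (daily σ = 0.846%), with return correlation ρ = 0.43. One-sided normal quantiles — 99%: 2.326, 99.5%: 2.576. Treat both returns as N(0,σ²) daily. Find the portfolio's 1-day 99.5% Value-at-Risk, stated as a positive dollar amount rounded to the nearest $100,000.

$12,200,000

σ_p² = 0.76²·4.028² + 0.24²·0.846² + 2·0.43·0.76·0.24·4.028·0.846 = 9.9472 (%²).
σ_p = √9.9472 = 3.154%.
VaR = 2.576 × 3.154% = 8.125%; on $150,000,000 that is $12,187,500.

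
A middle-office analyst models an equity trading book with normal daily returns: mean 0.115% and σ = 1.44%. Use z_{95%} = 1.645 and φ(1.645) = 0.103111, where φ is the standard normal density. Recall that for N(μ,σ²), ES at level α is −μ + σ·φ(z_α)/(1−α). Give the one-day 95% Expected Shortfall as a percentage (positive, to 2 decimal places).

Tail multiplier: φ(z)/(1−α) = 0.103111 / 0.05 = 2.062.
ES = −(0.115%) + 1.44% × 2.062 = 2.854%.

2.85%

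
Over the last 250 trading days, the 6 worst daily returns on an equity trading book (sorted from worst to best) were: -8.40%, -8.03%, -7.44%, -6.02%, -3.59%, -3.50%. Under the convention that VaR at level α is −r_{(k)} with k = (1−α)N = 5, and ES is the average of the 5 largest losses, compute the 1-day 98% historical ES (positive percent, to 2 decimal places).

The 5 worst returns sum to -33.48%.
ES = −(-33.48%) / 5 = 6.696% ≈ 6.70%.

6.70%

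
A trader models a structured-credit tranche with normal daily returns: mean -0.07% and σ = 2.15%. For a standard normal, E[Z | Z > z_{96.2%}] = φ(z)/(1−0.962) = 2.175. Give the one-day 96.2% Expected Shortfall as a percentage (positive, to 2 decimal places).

ES = −(-0.07%) + 2.15% × 2.175 = 4.746%.

4.75%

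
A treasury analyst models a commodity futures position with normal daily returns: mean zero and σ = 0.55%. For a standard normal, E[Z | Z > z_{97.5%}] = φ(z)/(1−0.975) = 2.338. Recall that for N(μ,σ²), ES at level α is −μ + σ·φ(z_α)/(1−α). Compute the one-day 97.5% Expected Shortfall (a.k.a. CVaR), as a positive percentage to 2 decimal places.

ES = 0.55% × 2.338 = 1.286%.

1.29%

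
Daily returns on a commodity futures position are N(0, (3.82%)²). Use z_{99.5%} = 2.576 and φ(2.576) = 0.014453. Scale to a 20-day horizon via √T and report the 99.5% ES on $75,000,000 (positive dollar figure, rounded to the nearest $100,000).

$37,000,000

σ_{20d} = 3.82% × √20 = 17.084%.
ES multiplier = φ(z)/(1−α) = 0.014453/0.005 = 2.891.
ES = 17.084% × 2.891 = 49.390%; on $75,000,000: $37,042,500.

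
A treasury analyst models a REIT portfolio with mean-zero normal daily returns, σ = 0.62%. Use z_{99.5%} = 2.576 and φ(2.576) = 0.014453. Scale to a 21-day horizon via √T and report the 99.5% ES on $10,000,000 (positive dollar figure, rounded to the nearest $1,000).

σ_{21d} = 0.62% × √21 = 2.841%.
ES multiplier = φ(z)/(1−α) = 0.014453/0.005 = 2.891.
ES = 2.841% × 2.891 = 8.213%; on $10,000,000: $821,300.

$821,000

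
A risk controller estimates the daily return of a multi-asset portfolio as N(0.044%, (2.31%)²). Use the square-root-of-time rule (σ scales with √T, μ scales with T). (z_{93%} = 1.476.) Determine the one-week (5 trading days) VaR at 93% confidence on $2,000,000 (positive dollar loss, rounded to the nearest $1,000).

$148,000

σ_{5d} = 2.31% × √5 = 5.165%; μ_{5d} = 5 × 0.044% = 0.220%.
VaR = −(0.220%) + 1.476 × 5.165% = 7.404%.
On $2,000,000: 0.07404 × $2,000,000 = $148,080.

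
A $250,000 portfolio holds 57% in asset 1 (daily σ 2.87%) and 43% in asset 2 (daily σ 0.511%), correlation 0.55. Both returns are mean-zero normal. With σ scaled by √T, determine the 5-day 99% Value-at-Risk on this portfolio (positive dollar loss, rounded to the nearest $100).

σ_p = √(0.57²·2.87² + 0.43²·0.511² + 2·0.55·0.57·0.43·2.87·0.511) = 1.766%.
σ_{5d} = 1.766% × √5 = 3.949%.
z(99%) = 2.326.
VaR = 2.326 × 3.949% = 9.185%; on $250,000 that is $22,962.

$23,000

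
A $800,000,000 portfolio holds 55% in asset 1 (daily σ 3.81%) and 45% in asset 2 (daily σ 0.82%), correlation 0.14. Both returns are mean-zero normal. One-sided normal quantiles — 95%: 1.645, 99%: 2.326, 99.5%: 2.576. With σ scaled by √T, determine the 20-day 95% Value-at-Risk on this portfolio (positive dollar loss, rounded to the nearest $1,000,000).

$128,000,000

σ_p = √(0.55²·3.81² + 0.45²·0.82² + 2·0.14·0.55·0.45·3.81·0.82) = 2.178%.
σ_{20d} = 2.178% × √20 = 9.740%.
VaR = 1.645 × 9.740% = 16.022%; on $800,000,000 that is $128,176,000.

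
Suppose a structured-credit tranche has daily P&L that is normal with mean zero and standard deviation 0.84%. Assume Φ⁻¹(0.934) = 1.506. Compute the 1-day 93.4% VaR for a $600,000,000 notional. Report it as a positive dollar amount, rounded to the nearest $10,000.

$7,590,000

VaR = z·σ = 1.506 × 0.84% = 1.265%.
On $600,000,000: 0.01265 × $600,000,000 = $7,590,000.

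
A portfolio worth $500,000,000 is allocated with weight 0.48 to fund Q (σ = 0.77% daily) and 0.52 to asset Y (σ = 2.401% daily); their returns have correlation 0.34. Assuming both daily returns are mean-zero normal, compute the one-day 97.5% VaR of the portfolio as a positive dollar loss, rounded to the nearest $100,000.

σ_p² = 0.48²·0.77² + 0.52²·2.401² + 2·0.34·0.48·0.52·0.77·2.401 = 2.0092 (%²).
σ_p = √2.0092 = 1.417%.
At 97.5%, z = 1.960.
VaR = 1.960 × 1.417% = 2.777%; on $500,000,000 that is $13,885,000.

$13,900,000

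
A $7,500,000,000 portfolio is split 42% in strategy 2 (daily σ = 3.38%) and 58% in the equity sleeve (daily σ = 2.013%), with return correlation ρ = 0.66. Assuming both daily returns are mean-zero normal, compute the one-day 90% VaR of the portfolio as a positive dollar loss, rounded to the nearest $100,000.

σ_p² = 0.42²·3.38² + 0.58²·2.013² + 2·0.66·0.42·0.58·3.38·2.013 = 5.5662 (%²).
σ_p = √5.5662 = 2.359%.
At 90%, z = 1.282.
VaR = 1.282 × 2.359% = 3.024%; on $7,500,000,000 that is $226,800,000.

$226,800,000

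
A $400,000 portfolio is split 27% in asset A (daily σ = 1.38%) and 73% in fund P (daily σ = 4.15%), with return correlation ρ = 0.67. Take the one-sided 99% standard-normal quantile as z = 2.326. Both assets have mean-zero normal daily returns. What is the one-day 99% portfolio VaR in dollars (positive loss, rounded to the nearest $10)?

$30,620

σ_p² = 0.27²·1.38² + 0.73²·4.15² + 2·0.67·0.27·0.73·1.38·4.15 = 10.8293 (%²).
σ_p = √10.8293 = 3.291%.
VaR = 2.326 × 3.291% = 7.655%; on $400,000 that is $30,620.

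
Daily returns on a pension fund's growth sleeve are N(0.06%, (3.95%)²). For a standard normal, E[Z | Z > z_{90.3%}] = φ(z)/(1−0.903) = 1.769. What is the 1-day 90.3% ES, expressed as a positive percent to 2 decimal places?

ES = −(0.06%) + 3.95% × 1.769 = 6.928%.

6.93%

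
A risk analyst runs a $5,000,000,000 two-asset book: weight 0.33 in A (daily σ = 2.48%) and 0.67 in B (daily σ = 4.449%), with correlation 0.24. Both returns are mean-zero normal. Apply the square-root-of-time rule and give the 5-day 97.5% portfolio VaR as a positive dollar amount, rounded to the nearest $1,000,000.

σ_p = √(0.33²·2.48² + 0.67²·4.449² + 2·0.24·0.33·0.67·2.48·4.449) = 3.275%.
σ_{5d} = 3.275% × √5 = 7.323%.
z(97.5%) = 1.960.
VaR = 1.960 × 7.323% = 14.353%; on $5,000,000,000 that is $717,650,000.

$718,000,000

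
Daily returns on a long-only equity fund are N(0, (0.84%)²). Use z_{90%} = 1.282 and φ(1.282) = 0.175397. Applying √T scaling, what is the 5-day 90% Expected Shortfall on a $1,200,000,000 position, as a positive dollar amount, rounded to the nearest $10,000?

σ_{5d} = 0.84% × √5 = 1.878%.
ES multiplier = φ(z)/(1−α) = 0.175397/0.1 = 1.754.
ES = 1.878% × 1.754 = 3.294%; on $1,200,000,000: $39,528,000.

$39,530,000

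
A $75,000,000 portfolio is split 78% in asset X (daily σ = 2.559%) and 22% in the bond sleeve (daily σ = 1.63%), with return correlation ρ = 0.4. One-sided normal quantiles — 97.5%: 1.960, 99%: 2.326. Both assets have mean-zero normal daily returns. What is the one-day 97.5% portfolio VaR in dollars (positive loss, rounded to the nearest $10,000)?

σ_p² = 0.78²·2.559² + 0.22²·1.63² + 2·0.4·0.78·0.22·2.559·1.63 = 4.6853 (%²).
σ_p = √4.6853 = 2.165%.
VaR = 1.960 × 2.165% = 4.243%; on $75,000,000 that is $3,182,250.

$3,180,000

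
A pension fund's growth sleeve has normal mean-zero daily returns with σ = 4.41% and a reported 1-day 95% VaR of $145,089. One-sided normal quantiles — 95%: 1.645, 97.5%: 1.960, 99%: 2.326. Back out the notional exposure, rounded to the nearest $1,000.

VaR as a fraction of value: z·σ = 1.645 × 4.41% = 7.25445%.
Position = $145,089 / 0.0725445 = $2,000,000.

$2,000,000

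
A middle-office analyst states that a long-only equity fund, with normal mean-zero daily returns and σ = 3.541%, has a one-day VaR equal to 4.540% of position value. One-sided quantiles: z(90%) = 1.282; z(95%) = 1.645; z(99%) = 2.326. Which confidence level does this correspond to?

90%

Implied z = VaR/σ = 4.540 / 3.541 = 1.282.
This matches z(90%) = 1.282.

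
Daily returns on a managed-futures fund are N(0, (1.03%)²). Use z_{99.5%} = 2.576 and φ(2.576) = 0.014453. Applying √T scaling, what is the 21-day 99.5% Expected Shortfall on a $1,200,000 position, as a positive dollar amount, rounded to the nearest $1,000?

σ_{21d} = 1.03% × √21 = 4.720%.
ES multiplier = φ(z)/(1−α) = 0.014453/0.005 = 2.891.
ES = 4.720% × 2.891 = 13.646%; on $1,200,000: $163,752.

$164,000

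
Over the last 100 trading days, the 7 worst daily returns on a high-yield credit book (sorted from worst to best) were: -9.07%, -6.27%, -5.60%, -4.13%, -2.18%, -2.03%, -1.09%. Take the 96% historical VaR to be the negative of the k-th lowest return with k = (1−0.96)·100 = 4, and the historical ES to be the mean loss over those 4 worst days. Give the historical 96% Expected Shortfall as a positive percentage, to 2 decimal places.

6.27%

The 4 worst returns sum to -25.07%.
ES = −(-25.07%) / 4 = 6.2675% ≈ 6.27%.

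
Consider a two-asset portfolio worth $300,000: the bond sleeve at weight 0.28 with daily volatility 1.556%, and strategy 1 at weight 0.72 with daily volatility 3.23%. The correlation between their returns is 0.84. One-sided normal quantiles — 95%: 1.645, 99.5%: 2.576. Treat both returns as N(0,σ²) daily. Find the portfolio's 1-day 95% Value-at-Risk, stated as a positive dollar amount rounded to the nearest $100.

σ_p² = 0.28²·1.556² + 0.72²·3.23² + 2·0.84·0.28·0.72·1.556·3.23 = 7.3004 (%²).
σ_p = √7.3004 = 2.702%.
VaR = 1.645 × 2.702% = 4.445%; on $300,000 that is $13,335.

$13,300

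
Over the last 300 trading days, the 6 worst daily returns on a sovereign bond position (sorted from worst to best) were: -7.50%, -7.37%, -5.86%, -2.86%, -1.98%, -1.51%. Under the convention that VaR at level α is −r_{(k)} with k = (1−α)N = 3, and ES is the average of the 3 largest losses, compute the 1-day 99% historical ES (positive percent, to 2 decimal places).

6.91%

The 3 worst returns sum to -20.73%.
ES = −(-20.73%) / 3 = 6.91%.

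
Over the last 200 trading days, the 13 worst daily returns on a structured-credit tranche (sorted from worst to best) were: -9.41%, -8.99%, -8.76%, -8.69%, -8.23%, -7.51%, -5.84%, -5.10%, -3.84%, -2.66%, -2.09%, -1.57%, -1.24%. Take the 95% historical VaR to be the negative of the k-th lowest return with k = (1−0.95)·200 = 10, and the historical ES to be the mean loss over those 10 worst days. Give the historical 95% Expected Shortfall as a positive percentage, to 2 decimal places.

The 10 worst returns sum to -69.03%.
ES = −(-69.03%) / 10 = 6.903% ≈ 6.90%.

6.90%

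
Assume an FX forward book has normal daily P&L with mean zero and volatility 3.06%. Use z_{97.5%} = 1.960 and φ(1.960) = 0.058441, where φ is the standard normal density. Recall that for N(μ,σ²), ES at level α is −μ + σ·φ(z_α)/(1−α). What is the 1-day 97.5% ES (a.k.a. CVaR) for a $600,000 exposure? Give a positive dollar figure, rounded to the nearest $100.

$42,900

Tail multiplier: φ(z)/(1−α) = 0.058441 / 0.025 = 2.338.
ES = 3.06% × 2.338 = 7.154%.
On $600,000: 0.07154 × $600,000 = $42,924.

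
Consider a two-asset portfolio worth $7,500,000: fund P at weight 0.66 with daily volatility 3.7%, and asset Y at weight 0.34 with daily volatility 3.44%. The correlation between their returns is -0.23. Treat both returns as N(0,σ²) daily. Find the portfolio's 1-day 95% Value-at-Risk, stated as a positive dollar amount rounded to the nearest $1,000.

$303,000

σ_p² = 0.66²·3.7² + 0.34²·3.44² + 2·-0.23·0.66·0.34·3.7·3.44 = 6.0175 (%²).
σ_p = √6.0175 = 2.453%.
At 95%, z = 1.645.
VaR = 1.645 × 2.453% = 4.035%; on $7,500,000 that is $302,625.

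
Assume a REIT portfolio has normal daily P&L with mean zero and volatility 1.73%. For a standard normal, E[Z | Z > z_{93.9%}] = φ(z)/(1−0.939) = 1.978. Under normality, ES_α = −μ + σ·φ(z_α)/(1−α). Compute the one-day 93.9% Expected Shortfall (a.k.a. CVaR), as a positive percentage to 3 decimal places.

ES = 1.73% × 1.978 = 3.422%.

3.422%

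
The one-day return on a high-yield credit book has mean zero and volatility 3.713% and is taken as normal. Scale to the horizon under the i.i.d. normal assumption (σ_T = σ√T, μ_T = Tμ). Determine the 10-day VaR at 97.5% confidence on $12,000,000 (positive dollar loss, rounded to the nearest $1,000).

$2,762,000

At 97.5%, z = 1.960.
σ_{10d} = 3.713% × √10 = 11.742%.
VaR = 1.960 × 11.742% = 23.014%.
On $12,000,000: 0.23014 × $12,000,000 = $2,761,680.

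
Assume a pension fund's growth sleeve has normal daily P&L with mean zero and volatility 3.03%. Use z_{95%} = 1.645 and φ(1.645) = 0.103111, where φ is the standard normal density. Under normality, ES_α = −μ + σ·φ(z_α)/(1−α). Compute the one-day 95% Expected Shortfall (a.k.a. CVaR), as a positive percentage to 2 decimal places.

Tail multiplier: φ(z)/(1−α) = 0.103111 / 0.05 = 2.062.
ES = 3.03% × 2.062 = 6.248%.

6.25%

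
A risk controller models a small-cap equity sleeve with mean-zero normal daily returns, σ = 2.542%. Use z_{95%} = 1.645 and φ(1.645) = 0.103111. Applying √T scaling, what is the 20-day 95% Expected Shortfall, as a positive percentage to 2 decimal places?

σ_{20d} = 2.542% × √20 = 11.368%.
ES multiplier = φ(z)/(1−α) = 0.103111/0.05 = 2.062.
ES = 11.368% × 2.062 = 23.441%.

23.44%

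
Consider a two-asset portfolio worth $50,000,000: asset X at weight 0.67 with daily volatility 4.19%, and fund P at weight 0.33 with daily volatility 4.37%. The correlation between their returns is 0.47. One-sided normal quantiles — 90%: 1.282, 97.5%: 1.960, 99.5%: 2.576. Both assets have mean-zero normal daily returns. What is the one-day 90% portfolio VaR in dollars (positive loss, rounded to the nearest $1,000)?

$2,378,000

σ_p² = 0.67²·4.19² + 0.33²·4.37² + 2·0.47·0.67·0.33·4.19·4.37 = 13.7661 (%²).
σ_p = √13.7661 = 3.710%.
VaR = 1.282 × 3.710% = 4.756%; on $50,000,000 that is $2,378,000.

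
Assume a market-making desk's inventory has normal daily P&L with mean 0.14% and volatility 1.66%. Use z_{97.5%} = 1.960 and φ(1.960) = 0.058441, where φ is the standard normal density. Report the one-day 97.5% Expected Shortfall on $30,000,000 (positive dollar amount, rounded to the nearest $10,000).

Tail multiplier: φ(z)/(1−α) = 0.058441 / 0.025 = 2.338.
ES = −(0.14%) + 1.66% × 2.338 = 3.741%.
On $30,000,000: 0.03741 × $30,000,000 = $1,122,300.

$1,120,000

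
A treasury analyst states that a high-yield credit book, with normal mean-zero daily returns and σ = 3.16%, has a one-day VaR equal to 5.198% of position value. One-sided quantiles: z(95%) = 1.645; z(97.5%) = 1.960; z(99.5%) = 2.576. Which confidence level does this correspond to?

95%

Implied z = VaR/σ = 5.198 / 3.16 = 1.645.
This matches z(95%) = 1.645.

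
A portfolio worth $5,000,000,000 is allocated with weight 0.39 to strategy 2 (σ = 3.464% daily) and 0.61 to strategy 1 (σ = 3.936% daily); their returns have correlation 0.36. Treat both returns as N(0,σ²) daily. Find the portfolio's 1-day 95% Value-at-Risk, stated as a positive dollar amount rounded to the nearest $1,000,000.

σ_p² = 0.39²·3.464² + 0.61²·3.936² + 2·0.36·0.39·0.61·3.464·3.936 = 9.9251 (%²).
σ_p = √9.9251 = 3.150%.
At 95%, z = 1.645.
VaR = 1.645 × 3.150% = 5.182%; on $5,000,000,000 that is $259,100,000.

$259,000,000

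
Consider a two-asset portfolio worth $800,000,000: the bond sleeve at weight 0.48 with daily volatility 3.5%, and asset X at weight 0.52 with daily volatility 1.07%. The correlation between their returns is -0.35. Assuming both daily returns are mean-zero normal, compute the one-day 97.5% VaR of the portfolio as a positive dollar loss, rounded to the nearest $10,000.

σ_p² = 0.48²·3.5² + 0.52²·1.07² + 2·-0.35·0.48·0.52·3.5·1.07 = 2.4777 (%²).
σ_p = √2.4777 = 1.574%.
At 97.5%, z = 1.960.
VaR = 1.960 × 1.574% = 3.085%; on $800,000,000 that is $24,680,000.

$24,680,000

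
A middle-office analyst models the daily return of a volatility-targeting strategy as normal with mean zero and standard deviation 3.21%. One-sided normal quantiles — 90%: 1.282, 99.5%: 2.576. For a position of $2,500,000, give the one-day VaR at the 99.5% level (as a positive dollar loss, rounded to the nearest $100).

$206,700

VaR = z·σ = 2.576 × 3.21% = 8.269%.
On $2,500,000: 0.08269 × $2,500,000 = $206,725.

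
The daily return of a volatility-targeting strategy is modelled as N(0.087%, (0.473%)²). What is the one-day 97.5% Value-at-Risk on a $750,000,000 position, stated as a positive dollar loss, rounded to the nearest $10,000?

At 97.5% one-sided, z = 1.960.
VaR = −μ + z·σ = −(0.087%) + 1.960 × 0.473% = 0.840%.
On $750,000,000: 0.00840 × $750,000,000 = $6,300,000.

$6,300,000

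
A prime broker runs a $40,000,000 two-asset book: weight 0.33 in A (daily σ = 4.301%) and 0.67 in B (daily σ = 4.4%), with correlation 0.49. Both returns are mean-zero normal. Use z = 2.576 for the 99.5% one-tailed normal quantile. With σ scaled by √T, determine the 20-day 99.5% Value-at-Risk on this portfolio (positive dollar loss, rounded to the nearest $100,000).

σ_p = √(0.33²·4.301² + 0.67²·4.4² + 2·0.49·0.33·0.67·4.301·4.4) = 3.848%.
σ_{20d} = 3.848% × √20 = 17.209%.
VaR = 2.576 × 17.209% = 44.330%; on $40,000,000 that is $17,732,000.

$17,700,000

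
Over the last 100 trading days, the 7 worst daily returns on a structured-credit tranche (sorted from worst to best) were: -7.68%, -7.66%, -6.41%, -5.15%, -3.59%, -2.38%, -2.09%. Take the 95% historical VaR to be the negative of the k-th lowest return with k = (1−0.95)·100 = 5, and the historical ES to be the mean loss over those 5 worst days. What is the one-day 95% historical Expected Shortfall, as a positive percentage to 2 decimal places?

6.10%

The 5 worst returns sum to -30.49%.
ES = −(-30.49%) / 5 = 6.098% ≈ 6.10%.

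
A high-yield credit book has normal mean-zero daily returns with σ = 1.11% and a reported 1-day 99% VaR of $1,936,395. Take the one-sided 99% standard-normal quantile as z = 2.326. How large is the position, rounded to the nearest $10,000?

$75,000,000

VaR as a fraction of value: z·σ = 2.326 × 1.11% = 2.58186%.
Position = $1,936,395 / 0.0258186 = $75,000,000.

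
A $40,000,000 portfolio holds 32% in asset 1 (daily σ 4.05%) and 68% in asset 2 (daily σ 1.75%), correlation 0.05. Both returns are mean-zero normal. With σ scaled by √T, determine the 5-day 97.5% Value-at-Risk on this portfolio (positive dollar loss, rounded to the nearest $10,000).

$3,160,000

σ_p = √(0.32²·4.05² + 0.68²·1.75² + 2·0.05·0.32·0.68·4.05·1.75) = 1.803%.
σ_{5d} = 1.803% × √5 = 4.032%.
z(97.5%) = 1.960.
VaR = 1.960 × 4.032% = 7.903%; on $40,000,000 that is $3,161,200.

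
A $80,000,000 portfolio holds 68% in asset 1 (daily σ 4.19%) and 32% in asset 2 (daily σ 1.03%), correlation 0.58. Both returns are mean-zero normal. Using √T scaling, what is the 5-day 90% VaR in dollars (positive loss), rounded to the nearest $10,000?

$7,000,000

σ_p = √(0.68²·4.19² + 0.32²·1.03² + 2·0.58·0.68·0.32·4.19·1.03) = 3.052%.
σ_{5d} = 3.052% × √5 = 6.824%.
z(90%) = 1.282.
VaR = 1.282 × 6.824% = 8.748%; on $80,000,000 that is $6,998,400.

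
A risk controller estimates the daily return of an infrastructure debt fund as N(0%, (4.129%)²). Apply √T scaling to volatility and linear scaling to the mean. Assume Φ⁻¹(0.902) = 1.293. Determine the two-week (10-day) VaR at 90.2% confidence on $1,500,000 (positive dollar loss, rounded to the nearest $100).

σ_{10d} = 4.129% × √10 = 13.057%.
VaR = 1.293 × 13.057% = 16.883%.
On $1,500,000: 0.16883 × $1,500,000 = $253,245.

$253,200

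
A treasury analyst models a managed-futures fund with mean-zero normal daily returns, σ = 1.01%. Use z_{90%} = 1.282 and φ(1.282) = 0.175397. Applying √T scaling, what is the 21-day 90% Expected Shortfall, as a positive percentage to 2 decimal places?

σ_{21d} = 1.01% × √21 = 4.628%.
ES multiplier = φ(z)/(1−α) = 0.175397/0.1 = 1.754.
ES = 4.628% × 1.754 = 8.118%.

8.12%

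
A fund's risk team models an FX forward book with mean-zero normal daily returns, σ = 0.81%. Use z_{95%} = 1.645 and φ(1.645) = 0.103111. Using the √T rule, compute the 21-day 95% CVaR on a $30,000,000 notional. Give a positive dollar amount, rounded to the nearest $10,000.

$2,300,000

σ_{21d} = 0.81% × √21 = 3.712%.
ES multiplier = φ(z)/(1−α) = 0.103111/0.05 = 2.062.
ES = 3.712% × 2.062 = 7.654%; on $30,000,000: $2,296,200.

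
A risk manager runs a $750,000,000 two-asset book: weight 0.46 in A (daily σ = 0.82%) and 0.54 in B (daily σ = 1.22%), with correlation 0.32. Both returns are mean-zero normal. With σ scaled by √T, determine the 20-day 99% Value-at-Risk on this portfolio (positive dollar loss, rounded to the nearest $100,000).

σ_p = √(0.46²·0.82² + 0.54²·1.22² + 2·0.32·0.46·0.54·0.82·1.22) = 0.858%.
σ_{20d} = 0.858% × √20 = 3.837%.
z(99%) = 2.326.
VaR = 2.326 × 3.837% = 8.925%; on $750,000,000 that is $66,937,500.

$66,900,000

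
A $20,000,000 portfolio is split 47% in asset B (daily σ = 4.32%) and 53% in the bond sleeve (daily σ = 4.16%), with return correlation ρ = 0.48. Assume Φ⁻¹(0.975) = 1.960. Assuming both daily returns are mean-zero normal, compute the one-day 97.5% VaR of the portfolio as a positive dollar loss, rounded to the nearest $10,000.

$1,430,000

σ_p² = 0.47²·4.32² + 0.53²·4.16² + 2·0.48·0.47·0.53·4.32·4.16 = 13.2812 (%²).
σ_p = √13.2812 = 3.644%.
VaR = 1.960 × 3.644% = 7.142%; on $20,000,000 that is $1,428,400.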